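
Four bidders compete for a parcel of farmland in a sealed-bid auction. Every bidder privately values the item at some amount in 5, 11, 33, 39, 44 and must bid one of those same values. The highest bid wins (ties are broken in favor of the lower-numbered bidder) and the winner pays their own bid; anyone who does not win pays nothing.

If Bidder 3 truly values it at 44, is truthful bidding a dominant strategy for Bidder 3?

No

Consider the case where Bidder 1 bids 5, Bidder 2 bids 5 and Bidder 4 bids 5.
Truthful bid 44: wins, pays 44, utility 44 - 44 = 0.
Bid 11 instead: wins, pays 11, utility 44 - 11 = 33.
Since 33 > 0, bidding 11 is strictly better here, so truthful bidding is not dominant.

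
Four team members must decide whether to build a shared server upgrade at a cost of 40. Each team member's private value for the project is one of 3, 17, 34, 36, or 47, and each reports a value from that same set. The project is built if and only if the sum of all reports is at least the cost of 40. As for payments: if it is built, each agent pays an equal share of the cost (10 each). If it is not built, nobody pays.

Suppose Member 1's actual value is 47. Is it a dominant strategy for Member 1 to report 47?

Yes

Check each profile of the others' reports and compare truth against every alternative report.
Others report (3, 3, 3): truth gives 37, best alternative gives 37.
Others report (3, 3, 17): truth gives 37, best alternative gives 37.
Others report (3, 3, 34): truth gives 37, best alternative gives 37.
Others report (3, 3, 36): truth gives 37, best alternative gives 37.
Others report (3, 3, 47): truth gives 37, best alternative gives 37.
Others report (3, 17, 3): truth gives 37, best alternative gives 37.
(Remaining 119 profiles checked similarly; truth is weakly best in each.)
In every case the truthful report is at least as good as any alternative, so it is a dominant strategy.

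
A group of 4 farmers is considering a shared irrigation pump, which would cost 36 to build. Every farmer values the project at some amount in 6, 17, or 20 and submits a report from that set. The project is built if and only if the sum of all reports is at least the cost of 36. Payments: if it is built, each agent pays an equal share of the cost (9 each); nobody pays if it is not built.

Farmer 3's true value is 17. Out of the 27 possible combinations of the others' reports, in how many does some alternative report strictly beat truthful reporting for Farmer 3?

Others report (6, 6, 6): truth gives 0; report 20 gives 8 > 0. Violating.
Others report (6, 6, 17): truth gives 8; no alternative beats it.
Others report (6, 6, 20): truth gives 8; no alternative beats it.
(Checking all 27 profiles: 1 has a profitable deviation, 26 do not.)

1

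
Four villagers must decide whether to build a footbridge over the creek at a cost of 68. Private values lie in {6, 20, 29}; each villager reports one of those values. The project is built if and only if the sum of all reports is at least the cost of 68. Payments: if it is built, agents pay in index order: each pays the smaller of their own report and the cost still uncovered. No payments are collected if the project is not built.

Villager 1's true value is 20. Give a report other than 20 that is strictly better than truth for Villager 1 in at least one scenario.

6

Suppose Villager 2 reports 6, Villager 3 reports 29 and Villager 4 reports 29.
Report 20: project built, pays 20, utility 20 - 20 = 0.
Report 6: project built, pays 6, utility 20 - 6 = 14.
So reporting 6 beats truth here (14 > 0).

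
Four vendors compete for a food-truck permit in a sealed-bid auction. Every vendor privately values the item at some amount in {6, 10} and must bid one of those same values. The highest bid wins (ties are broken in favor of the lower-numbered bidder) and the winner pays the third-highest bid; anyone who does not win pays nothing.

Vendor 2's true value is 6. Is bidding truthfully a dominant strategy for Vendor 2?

Yes

Check each profile of the others' bids and compare truth against every alternative bid.
Others bid (6, 10, 10): truth gives 0, best alternative gives -4.
Others bid (6, 6, 6): truth gives 0, best alternative gives 0.
Others bid (6, 6, 10): truth gives 0, best alternative gives 0.
Others bid (6, 10, 6): truth gives 0, best alternative gives 0.
Others bid (10, 6, 6): truth gives 0, best alternative gives 0.
Others bid (10, 6, 10): truth gives 0, best alternative gives 0.
(Remaining 2 profiles checked similarly; truth is weakly best in each.)
In every case the truthful bid is at least as good as any alternative, so it is a dominant strategy.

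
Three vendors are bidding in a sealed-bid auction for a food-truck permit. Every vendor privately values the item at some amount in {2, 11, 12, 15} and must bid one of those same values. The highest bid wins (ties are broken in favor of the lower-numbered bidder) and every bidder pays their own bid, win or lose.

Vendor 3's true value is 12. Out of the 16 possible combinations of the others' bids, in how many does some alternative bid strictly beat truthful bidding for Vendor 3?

13

Others bid (2, 2): truth gives 0; bid 11 gives 1 > 0. Violating.
Others bid (2, 12): truth gives -12; bid 2 gives -2 > -12. Violating.
Others bid (2, 15): truth gives -12; bid 2 gives -2 > -12. Violating.
Others bid (11, 12): truth gives -12; bid 2 gives -2 > -12. Violating.
Others bid (2, 11): truth gives 0; no alternative beats it.
Others bid (11, 2): truth gives 0; no alternative beats it.
(Checking all 16 profiles: 13 have a profitable deviation, 3 do not.)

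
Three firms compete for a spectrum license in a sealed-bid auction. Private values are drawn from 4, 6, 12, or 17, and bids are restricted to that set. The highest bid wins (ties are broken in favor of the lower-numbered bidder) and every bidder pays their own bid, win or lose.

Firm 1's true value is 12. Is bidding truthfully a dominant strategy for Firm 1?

No

Consider the case where Firm 2 bids 4 and Firm 3 bids 4.
Truthful bid 12: wins, pays 12, utility 12 - 12 = 0.
Bid 4 instead: wins, pays 4, utility 12 - 4 = 8.
Since 8 > 0, bidding 4 is strictly better here, so truthful bidding is not dominant.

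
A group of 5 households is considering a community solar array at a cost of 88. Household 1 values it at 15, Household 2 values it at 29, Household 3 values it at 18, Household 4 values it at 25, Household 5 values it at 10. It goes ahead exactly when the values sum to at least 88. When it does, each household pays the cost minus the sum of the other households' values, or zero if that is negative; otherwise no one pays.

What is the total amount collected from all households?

52

Total value 97 ≥ cost 88, so it is built.
Household 1: others sum to 82; max(0, 88 - 82) = 6.
Household 2: others sum to 68; max(0, 88 - 68) = 20.
Household 3: others sum to 79; max(0, 88 - 79) = 9.
Household 4: others sum to 72; max(0, 88 - 72) = 16.
Household 5: others sum to 87; max(0, 88 - 87) = 1.
Total collected = 6 + 20 + 9 + 16 + 1 = 52.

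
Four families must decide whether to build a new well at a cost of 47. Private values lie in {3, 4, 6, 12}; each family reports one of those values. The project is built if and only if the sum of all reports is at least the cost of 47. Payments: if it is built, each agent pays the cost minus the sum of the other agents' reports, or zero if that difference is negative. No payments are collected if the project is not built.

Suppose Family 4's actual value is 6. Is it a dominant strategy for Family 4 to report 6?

Check each profile of the others' reports and compare truth against every alternative report.
Others report (3, 3, 3): truth gives 0, best alternative gives 0.
Others report (3, 3, 4): truth gives 0, best alternative gives 0.
Others report (3, 3, 6): truth gives 0, best alternative gives 0.
Others report (3, 3, 12): truth gives 0, best alternative gives 0.
Others report (3, 4, 3): truth gives 0, best alternative gives 0.
Others report (3, 4, 4): truth gives 0, best alternative gives 0.
(Remaining 58 profiles checked similarly; truth is weakly best in each.)
In every case the truthful report is at least as good as any alternative, so it is a dominant strategy.

Yes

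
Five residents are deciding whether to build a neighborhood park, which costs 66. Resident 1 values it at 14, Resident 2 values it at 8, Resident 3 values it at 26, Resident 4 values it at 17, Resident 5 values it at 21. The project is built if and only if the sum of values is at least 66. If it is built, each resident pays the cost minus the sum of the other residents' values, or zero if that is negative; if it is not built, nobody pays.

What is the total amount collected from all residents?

7

Total value 86 ≥ cost 66, so it is built.
Resident 1: others sum to 72; max(0, 66 - 72) = 0.
Resident 2: others sum to 78; max(0, 66 - 78) = 0.
Resident 3: others sum to 60; max(0, 66 - 60) = 6.
Resident 4: others sum to 69; max(0, 66 - 69) = 0.
Resident 5: others sum to 65; max(0, 66 - 65) = 1.
Total collected = 0 + 0 + 6 + 0 + 1 = 7.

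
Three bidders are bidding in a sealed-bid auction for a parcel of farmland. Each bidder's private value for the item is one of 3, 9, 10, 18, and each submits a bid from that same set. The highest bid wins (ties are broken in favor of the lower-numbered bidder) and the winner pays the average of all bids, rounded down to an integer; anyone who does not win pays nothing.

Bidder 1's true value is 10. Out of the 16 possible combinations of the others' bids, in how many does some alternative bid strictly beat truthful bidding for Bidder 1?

1

Others bid (3, 3): truth gives 5; bid 3 gives 7 > 5. Violating.
Others bid (3, 9): truth gives 3; no alternative beats it.
Others bid (3, 10): truth gives 3; no alternative beats it.
(Checking all 16 profiles: 1 has a profitable deviation, 15 do not.)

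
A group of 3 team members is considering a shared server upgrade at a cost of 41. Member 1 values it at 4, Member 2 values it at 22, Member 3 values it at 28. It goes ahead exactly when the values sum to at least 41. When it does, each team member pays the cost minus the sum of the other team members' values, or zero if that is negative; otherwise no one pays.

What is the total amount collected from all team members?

24

Total value 54 ≥ cost 41, so it is built.
Member 1: others sum to 50; max(0, 41 - 50) = 0.
Member 2: others sum to 32; max(0, 41 - 32) = 9.
Member 3: others sum to 26; max(0, 41 - 26) = 15.
Total collected = 0 + 9 + 15 = 24.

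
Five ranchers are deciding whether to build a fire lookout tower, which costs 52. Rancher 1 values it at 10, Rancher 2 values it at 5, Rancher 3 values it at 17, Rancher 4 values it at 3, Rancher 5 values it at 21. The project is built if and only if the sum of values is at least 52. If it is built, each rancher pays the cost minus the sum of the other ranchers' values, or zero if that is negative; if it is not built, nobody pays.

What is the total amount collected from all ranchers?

Total value 56 ≥ cost 52, so it is built.
Rancher 1: others sum to 46; max(0, 52 - 46) = 6.
Rancher 2: others sum to 51; max(0, 52 - 51) = 1.
Rancher 3: others sum to 39; max(0, 52 - 39) = 13.
Rancher 4: others sum to 53; max(0, 52 - 53) = 0.
Rancher 5: others sum to 35; max(0, 52 - 35) = 17.
Total collected = 6 + 1 + 13 + 0 + 17 = 37.

37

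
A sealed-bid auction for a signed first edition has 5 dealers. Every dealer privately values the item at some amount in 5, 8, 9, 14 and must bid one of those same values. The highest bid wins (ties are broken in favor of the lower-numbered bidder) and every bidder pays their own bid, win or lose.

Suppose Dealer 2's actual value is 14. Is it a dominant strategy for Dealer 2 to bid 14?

Consider the case where Dealer 1 bids 5, Dealer 3 bids 5, Dealer 4 bids 5 and Dealer 5 bids 5.
Truthful bid 14: wins, pays 14, utility 14 - 14 = 0.
Bid 8 instead: wins, pays 8, utility 14 - 8 = 6.
Since 6 > 0, bidding 8 is strictly better here, so truthful bidding is not dominant.

No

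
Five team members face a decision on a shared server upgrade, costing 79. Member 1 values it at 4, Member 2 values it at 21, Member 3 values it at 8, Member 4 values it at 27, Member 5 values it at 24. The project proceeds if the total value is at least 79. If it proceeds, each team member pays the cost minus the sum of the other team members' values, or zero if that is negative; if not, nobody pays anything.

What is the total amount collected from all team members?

Total value 84 ≥ cost 79, so it is built.
Member 1: others sum to 80; max(0, 79 - 80) = 0.
Member 2: others sum to 63; max(0, 79 - 63) = 16.
Member 3: others sum to 76; max(0, 79 - 76) = 3.
Member 4: others sum to 57; max(0, 79 - 57) = 22.
Member 5: others sum to 60; max(0, 79 - 60) = 19.
Total collected = 0 + 16 + 3 + 22 + 19 = 60.

60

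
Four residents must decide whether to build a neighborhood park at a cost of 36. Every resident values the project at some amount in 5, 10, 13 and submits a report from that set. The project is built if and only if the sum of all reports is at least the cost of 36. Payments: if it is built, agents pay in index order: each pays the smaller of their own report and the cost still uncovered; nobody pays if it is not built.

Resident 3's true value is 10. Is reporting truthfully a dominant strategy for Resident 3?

No

Consider the case where Resident 1 reports 5, Resident 2 reports 13 and Resident 4 reports 13.
Truthful report 10: project built, pays 10, utility 10 - 10 = 0.
Report 5 instead: project built, pays 5, utility 10 - 5 = 5.
Since 5 > 0, reporting 5 is strictly better here, so truthful reporting is not dominant.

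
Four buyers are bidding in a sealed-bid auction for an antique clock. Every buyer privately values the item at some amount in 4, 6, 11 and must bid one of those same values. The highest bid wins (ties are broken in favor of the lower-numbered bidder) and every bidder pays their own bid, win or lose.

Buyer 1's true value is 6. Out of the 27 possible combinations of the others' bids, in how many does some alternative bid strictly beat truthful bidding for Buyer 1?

Others bid (4, 4, 4): truth gives 0; bid 4 gives 2 > 0. Violating.
Others bid (4, 4, 11): truth gives -6; bid 4 gives -4 > -6. Violating.
Others bid (4, 6, 11): truth gives -6; bid 4 gives -4 > -6. Violating.
Others bid (4, 11, 4): truth gives -6; bid 4 gives -4 > -6. Violating.
Others bid (4, 4, 6): truth gives 0; no alternative beats it.
Others bid (4, 6, 4): truth gives 0; no alternative beats it.
(Checking all 27 profiles: 20 have a profitable deviation, 7 do not.)

20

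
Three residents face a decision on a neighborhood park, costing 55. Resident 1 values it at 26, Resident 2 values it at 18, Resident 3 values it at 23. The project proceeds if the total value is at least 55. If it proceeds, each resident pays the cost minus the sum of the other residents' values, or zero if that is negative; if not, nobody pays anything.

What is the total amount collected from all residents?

31

Total value 67 ≥ cost 55, so it is built.
Resident 1: others sum to 41; max(0, 55 - 41) = 14.
Resident 2: others sum to 49; max(0, 55 - 49) = 6.
Resident 3: others sum to 44; max(0, 55 - 44) = 11.
Total collected = 14 + 6 + 11 = 31.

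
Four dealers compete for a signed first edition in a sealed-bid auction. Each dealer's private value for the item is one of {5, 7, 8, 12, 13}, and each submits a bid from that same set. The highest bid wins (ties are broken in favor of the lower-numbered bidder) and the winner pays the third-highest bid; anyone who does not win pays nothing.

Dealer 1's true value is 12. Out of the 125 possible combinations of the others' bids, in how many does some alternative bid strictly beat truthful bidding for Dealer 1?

Others bid (5, 5, 13): truth gives 0; bid 13 gives 7 > 0. Violating.
Others bid (5, 7, 13): truth gives 0; bid 13 gives 5 > 0. Violating.
Others bid (5, 8, 13): truth gives 0; bid 13 gives 4 > 0. Violating.
Others bid (5, 13, 5): truth gives 0; bid 13 gives 7 > 0. Violating.
Others bid (5, 5, 5): truth gives 7; no alternative beats it.
Others bid (5, 5, 7): truth gives 7; no alternative beats it.
(Checking all 125 profiles: 27 have a profitable deviation, 98 do not.)

27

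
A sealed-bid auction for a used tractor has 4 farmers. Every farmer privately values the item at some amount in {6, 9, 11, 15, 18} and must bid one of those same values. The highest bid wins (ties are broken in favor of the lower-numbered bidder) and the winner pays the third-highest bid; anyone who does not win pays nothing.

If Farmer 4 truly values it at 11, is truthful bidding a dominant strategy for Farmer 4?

No

Consider the case where Farmer 1 bids 6, Farmer 2 bids 6 and Farmer 3 bids 11.
Truthful bid 11: loses, pays 0, utility 0.
Bid 15 instead: wins, pays 6, utility 11 - 6 = 5.
Since 5 > 0, bidding 15 is strictly better here, so truthful bidding is not dominant.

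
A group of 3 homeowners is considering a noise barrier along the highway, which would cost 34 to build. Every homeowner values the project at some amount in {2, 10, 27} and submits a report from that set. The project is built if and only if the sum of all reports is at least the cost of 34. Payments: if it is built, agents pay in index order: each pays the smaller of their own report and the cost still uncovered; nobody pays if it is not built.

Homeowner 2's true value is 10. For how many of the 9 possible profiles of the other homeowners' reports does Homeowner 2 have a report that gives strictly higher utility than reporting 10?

Others report (10, 27): truth gives 0; report 2 gives 8 > 0. Violating.
Others report (27, 10): truth gives 3; report 2 gives 8 > 3. Violating.
Others report (27, 27): truth gives 3; report 2 gives 8 > 3. Violating.
Others report (2, 2): truth gives 0; no alternative beats it.
Others report (2, 10): truth gives 0; no alternative beats it.
(Checking all 9 profiles: 3 have a profitable deviation, 6 do not.)

3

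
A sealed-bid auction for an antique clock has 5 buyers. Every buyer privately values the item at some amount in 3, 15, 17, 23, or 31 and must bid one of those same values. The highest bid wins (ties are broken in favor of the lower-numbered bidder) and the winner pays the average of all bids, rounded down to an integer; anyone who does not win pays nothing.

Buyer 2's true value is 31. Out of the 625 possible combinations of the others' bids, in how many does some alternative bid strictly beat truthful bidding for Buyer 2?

Others bid (3, 3, 3, 3): truth gives 23; bid 15 gives 26 > 23. Violating.
Others bid (3, 3, 3, 15): truth gives 20; bid 15 gives 24 > 20. Violating.
Others bid (3, 3, 3, 17): truth gives 20; bid 17 gives 23 > 20. Violating.
Others bid (3, 3, 3, 23): truth gives 19; bid 23 gives 20 > 19. Violating.
Others bid (3, 3, 3, 31): truth gives 17; no alternative beats it.
Others bid (3, 3, 15, 31): truth gives 15; no alternative beats it.
(Checking all 625 profiles: 192 have a profitable deviation, 433 do not.)

192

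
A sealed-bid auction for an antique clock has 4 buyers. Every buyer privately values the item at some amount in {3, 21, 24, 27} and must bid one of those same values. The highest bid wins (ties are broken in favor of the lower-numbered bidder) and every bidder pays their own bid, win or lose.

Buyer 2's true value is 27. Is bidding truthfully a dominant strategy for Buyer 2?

Consider the case where Buyer 1 bids 3, Buyer 3 bids 3 and Buyer 4 bids 3.
Truthful bid 27: wins, pays 27, utility 27 - 27 = 0.
Bid 21 instead: wins, pays 21, utility 27 - 21 = 6.
Since 6 > 0, bidding 21 is strictly better here, so truthful bidding is not dominant.

No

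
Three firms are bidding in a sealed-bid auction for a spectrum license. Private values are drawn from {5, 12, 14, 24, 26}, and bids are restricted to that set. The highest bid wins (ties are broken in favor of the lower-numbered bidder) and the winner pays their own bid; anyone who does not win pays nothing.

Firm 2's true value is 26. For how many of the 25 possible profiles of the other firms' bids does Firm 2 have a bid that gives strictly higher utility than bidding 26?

12

Others bid (5, 5): truth gives 0; bid 12 gives 14 > 0. Violating.
Others bid (5, 12): truth gives 0; bid 12 gives 14 > 0. Violating.
Others bid (5, 14): truth gives 0; bid 14 gives 12 > 0. Violating.
Others bid (5, 24): truth gives 0; bid 24 gives 2 > 0. Violating.
Others bid (5, 26): truth gives 0; no alternative beats it.
Others bid (12, 26): truth gives 0; no alternative beats it.
(Checking all 25 profiles: 12 have a profitable deviation, 13 do not.)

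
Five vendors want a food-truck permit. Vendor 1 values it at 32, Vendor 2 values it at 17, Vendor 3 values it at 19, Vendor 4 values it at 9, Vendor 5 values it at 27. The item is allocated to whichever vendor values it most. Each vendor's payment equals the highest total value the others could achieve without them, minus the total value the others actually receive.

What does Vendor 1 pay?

Vendor 1 has the highest value and receives the item.
Without Vendor 1, the item would go to the next-highest value, 27, so the others could achieve 27.
With Vendor 1 present and winning, the others receive nothing, so their total is 0.
Payment = 27 - 0 = 27.

27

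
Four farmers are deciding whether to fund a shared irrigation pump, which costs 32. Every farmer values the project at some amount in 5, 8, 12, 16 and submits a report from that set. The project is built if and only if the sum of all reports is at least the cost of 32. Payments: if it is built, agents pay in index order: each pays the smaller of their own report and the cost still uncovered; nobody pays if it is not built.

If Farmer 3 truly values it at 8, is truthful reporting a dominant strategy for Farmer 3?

No

Consider the case where Farmer 1 reports 5, Farmer 2 reports 8 and Farmer 4 reports 16.
Truthful report 8: project built, pays 8, utility 8 - 8 = 0.
Report 5 instead: project built, pays 5, utility 8 - 5 = 3.
Since 3 > 0, reporting 5 is strictly better here, so truthful reporting is not dominant.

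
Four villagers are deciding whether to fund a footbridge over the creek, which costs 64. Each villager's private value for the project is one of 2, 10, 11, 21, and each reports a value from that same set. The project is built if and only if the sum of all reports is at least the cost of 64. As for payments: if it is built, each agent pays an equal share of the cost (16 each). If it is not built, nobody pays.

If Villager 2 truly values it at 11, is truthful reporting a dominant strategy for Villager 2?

Consider the case where Villager 1 reports 11, Villager 3 reports 21 and Villager 4 reports 21.
Truthful report 11: project built, pays 16, utility 11 - 16 = -5.
Report 2 instead: project not built, utility 0.
Since 0 > -5, reporting 2 is strictly better here, so truthful reporting is not dominant.

No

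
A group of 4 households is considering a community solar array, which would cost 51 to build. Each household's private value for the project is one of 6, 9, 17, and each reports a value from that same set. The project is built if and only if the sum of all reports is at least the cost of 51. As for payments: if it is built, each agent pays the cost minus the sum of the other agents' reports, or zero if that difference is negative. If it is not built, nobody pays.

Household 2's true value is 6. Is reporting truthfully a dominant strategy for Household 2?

Yes

Check each profile of the others' reports and compare truth against every alternative report.
Others report (9, 17, 17): truth gives 0, best alternative gives -2.
Others report (17, 9, 17): truth gives 0, best alternative gives -2.
Others report (17, 17, 9): truth gives 0, best alternative gives -2.
Others report (17, 17, 17): truth gives 6, best alternative gives 6.
Others report (6, 6, 6): truth gives 0, best alternative gives 0.
Others report (6, 6, 9): truth gives 0, best alternative gives 0.
(Remaining 21 profiles checked similarly; truth is weakly best in each.)
In every case the truthful report is at least as good as any alternative, so it is a dominant strategy.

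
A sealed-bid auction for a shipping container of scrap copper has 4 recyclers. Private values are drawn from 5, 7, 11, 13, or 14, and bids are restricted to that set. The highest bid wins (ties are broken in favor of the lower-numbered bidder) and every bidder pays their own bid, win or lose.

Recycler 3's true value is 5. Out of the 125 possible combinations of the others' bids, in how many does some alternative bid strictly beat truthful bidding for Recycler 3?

Others bid (5, 5, 5): truth gives -5; bid 7 gives -2 > -5. Violating.
Others bid (5, 5, 7): truth gives -5; bid 7 gives -2 > -5. Violating.
Others bid (5, 5, 11): truth gives -5; no alternative beats it.
Others bid (5, 5, 13): truth gives -5; no alternative beats it.
(Checking all 125 profiles: 2 have a profitable deviation, 123 do not.)

2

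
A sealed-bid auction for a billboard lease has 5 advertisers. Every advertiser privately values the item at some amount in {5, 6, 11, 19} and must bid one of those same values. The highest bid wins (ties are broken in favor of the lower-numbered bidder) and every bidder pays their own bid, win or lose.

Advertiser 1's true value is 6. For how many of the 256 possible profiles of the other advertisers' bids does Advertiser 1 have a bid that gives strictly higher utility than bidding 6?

Others bid (5, 5, 5, 5): truth gives 0; bid 5 gives 1 > 0. Violating.
Others bid (5, 5, 5, 11): truth gives -6; bid 5 gives -5 > -6. Violating.
Others bid (5, 5, 5, 19): truth gives -6; bid 5 gives -5 > -6. Violating.
Others bid (5, 5, 6, 11): truth gives -6; bid 5 gives -5 > -6. Violating.
Others bid (5, 5, 5, 6): truth gives 0; no alternative beats it.
Others bid (5, 5, 6, 5): truth gives 0; no alternative beats it.
(Checking all 256 profiles: 241 have a profitable deviation, 15 do not.)

241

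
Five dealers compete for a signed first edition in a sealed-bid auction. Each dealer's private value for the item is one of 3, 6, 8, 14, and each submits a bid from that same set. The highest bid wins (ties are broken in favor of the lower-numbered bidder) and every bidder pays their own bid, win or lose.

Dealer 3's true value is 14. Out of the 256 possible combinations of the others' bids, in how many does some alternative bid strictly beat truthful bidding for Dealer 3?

Others bid (3, 3, 3, 3): truth gives 0; bid 6 gives 8 > 0. Violating.
Others bid (3, 3, 3, 6): truth gives 0; bid 6 gives 8 > 0. Violating.
Others bid (3, 3, 3, 8): truth gives 0; bid 8 gives 6 > 0. Violating.
Others bid (3, 3, 6, 3): truth gives 0; bid 6 gives 8 > 0. Violating.
Others bid (3, 3, 3, 14): truth gives 0; no alternative beats it.
Others bid (3, 3, 6, 14): truth gives 0; no alternative beats it.
(Checking all 256 profiles: 148 have a profitable deviation, 108 do not.)

148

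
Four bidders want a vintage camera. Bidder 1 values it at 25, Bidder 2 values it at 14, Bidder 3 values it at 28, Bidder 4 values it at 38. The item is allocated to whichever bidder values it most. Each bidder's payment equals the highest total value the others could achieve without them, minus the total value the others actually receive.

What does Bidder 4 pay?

Bidder 4 has the highest value and receives the item.
Without Bidder 4, the item would go to the next-highest value, 28, so the others could achieve 28.
With Bidder 4 present and winning, the others receive nothing, so their total is 0.
Payment = 28 - 0 = 28.

28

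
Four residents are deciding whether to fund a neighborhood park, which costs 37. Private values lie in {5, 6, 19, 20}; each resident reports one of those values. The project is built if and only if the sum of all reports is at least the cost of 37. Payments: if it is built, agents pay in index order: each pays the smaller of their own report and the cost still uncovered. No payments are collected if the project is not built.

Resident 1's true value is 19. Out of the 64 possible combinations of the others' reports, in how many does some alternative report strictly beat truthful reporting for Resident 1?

44

Others report (5, 6, 20): truth gives 0; report 6 gives 13 > 0. Violating.
Others report (5, 19, 19): truth gives 0; report 5 gives 14 > 0. Violating.
Others report (5, 19, 20): truth gives 0; report 5 gives 14 > 0. Violating.
Others report (5, 20, 6): truth gives 0; report 6 gives 13 > 0. Violating.
Others report (5, 5, 5): truth gives 0; no alternative beats it.
Others report (5, 5, 6): truth gives 0; no alternative beats it.
(Checking all 64 profiles: 44 have a profitable deviation, 20 do not.)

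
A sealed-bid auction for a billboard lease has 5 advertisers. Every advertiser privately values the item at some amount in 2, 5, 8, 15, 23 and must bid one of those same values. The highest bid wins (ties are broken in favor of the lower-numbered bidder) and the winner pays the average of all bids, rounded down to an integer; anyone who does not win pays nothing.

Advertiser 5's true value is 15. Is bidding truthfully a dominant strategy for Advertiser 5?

No

Consider the case where Advertiser 1 bids 2, Advertiser 2 bids 2, Advertiser 3 bids 2 and Advertiser 4 bids 2.
Truthful bid 15: wins, pays 4, utility 15 - 4 = 11.
Bid 5 instead: wins, pays 2, utility 15 - 2 = 13.
Since 13 > 11, bidding 5 is strictly better here, so truthful bidding is not dominant.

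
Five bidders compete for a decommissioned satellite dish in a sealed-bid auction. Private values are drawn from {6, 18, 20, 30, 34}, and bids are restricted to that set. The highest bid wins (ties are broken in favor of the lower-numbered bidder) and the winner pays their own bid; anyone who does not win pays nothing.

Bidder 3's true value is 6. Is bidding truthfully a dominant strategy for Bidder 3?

Yes

Check each profile of the others' bids and compare truth against every alternative bid.
Others bid (6, 6, 6, 6): truth gives 0, best alternative gives -12.
Others bid (6, 6, 6, 18): truth gives 0, best alternative gives -12.
Others bid (6, 6, 18, 6): truth gives 0, best alternative gives -12.
Others bid (6, 6, 18, 18): truth gives 0, best alternative gives -12.
Others bid (6, 6, 6, 20): truth gives 0, best alternative gives 0.
Others bid (6, 6, 6, 30): truth gives 0, best alternative gives 0.
(Remaining 619 profiles checked similarly; truth is weakly best in each.)
In every case the truthful bid is at least as good as any alternative, so it is a dominant strategy.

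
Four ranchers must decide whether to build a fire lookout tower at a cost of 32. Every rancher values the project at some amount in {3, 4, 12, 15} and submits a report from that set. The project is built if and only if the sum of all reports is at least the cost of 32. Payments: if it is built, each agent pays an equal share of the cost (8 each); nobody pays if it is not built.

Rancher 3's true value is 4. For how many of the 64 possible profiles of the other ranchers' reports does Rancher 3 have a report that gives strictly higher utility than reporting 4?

3

Others report (4, 12, 12): truth gives -4; report 3 gives 0 > -4. Violating.
Others report (12, 4, 12): truth gives -4; report 3 gives 0 > -4. Violating.
Others report (12, 12, 4): truth gives -4; report 3 gives 0 > -4. Violating.
Others report (3, 3, 3): truth gives 0; no alternative beats it.
Others report (3, 3, 4): truth gives 0; no alternative beats it.
(Checking all 64 profiles: 3 have a profitable deviation, 61 do not.)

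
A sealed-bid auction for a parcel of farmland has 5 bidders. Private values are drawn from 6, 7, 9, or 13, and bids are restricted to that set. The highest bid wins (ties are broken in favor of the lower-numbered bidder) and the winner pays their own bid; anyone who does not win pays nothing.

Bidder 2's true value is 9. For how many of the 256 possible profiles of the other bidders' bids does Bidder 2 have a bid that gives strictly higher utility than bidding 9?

Others bid (6, 6, 6, 6): truth gives 0; bid 7 gives 2 > 0. Violating.
Others bid (6, 6, 6, 7): truth gives 0; bid 7 gives 2 > 0. Violating.
Others bid (6, 6, 7, 6): truth gives 0; bid 7 gives 2 > 0. Violating.
Others bid (6, 6, 7, 7): truth gives 0; bid 7 gives 2 > 0. Violating.
Others bid (6, 6, 6, 9): truth gives 0; no alternative beats it.
Others bid (6, 6, 6, 13): truth gives 0; no alternative beats it.
(Checking all 256 profiles: 8 have a profitable deviation, 248 do not.)

8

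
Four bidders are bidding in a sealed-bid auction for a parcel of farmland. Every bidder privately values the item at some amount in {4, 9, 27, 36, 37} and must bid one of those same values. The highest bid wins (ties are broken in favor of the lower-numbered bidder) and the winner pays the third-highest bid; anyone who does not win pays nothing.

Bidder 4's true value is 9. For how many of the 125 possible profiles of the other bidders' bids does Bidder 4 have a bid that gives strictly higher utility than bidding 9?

9

Others bid (4, 4, 9): truth gives 0; bid 27 gives 5 > 0. Violating.
Others bid (4, 4, 27): truth gives 0; bid 36 gives 5 > 0. Violating.
Others bid (4, 4, 36): truth gives 0; bid 37 gives 5 > 0. Violating.
Others bid (4, 9, 4): truth gives 0; bid 27 gives 5 > 0. Violating.
Others bid (4, 4, 4): truth gives 5; no alternative beats it.
Others bid (4, 4, 37): truth gives 0; no alternative beats it.
(Checking all 125 profiles: 9 have a profitable deviation, 116 do not.)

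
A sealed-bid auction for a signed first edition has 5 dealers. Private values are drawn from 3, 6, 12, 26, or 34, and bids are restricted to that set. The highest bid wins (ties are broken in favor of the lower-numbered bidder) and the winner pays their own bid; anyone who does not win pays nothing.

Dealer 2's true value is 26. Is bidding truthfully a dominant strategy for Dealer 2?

No

Consider the case where Dealer 1 bids 3, Dealer 3 bids 3, Dealer 4 bids 3 and Dealer 5 bids 3.
Truthful bid 26: wins, pays 26, utility 26 - 26 = 0.
Bid 6 instead: wins, pays 6, utility 26 - 6 = 20.
Since 20 > 0, bidding 6 is strictly better here, so truthful bidding is not dominant.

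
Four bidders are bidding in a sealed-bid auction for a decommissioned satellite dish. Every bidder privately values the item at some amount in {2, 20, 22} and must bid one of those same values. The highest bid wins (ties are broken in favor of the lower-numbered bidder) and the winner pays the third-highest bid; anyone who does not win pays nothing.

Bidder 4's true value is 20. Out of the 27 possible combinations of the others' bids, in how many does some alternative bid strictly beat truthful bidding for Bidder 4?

Others bid (2, 2, 20): truth gives 0; bid 22 gives 18 > 0. Violating.
Others bid (2, 20, 2): truth gives 0; bid 22 gives 18 > 0. Violating.
Others bid (20, 2, 2): truth gives 0; bid 22 gives 18 > 0. Violating.
Others bid (2, 2, 2): truth gives 18; no alternative beats it.
Others bid (2, 2, 22): truth gives 0; no alternative beats it.
(Checking all 27 profiles: 3 have a profitable deviation, 24 do not.)

3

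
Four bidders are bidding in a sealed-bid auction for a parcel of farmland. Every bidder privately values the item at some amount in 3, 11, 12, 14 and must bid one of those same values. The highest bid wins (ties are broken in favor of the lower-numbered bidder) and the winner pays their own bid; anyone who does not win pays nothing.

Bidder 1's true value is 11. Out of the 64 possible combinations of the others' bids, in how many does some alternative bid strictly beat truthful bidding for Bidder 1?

1

Others bid (3, 3, 3): truth gives 0; bid 3 gives 8 > 0. Violating.
Others bid (3, 3, 11): truth gives 0; no alternative beats it.
Others bid (3, 3, 12): truth gives 0; no alternative beats it.
(Checking all 64 profiles: 1 has a profitable deviation, 63 do not.)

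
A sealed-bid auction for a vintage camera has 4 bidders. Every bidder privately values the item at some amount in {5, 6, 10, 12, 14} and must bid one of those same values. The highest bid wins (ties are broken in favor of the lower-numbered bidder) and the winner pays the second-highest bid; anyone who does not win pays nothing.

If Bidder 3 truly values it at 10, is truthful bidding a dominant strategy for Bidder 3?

Yes

Check each profile of the others' bids and compare truth against every alternative bid.
Others bid (5, 5, 5): truth gives 5, best alternative gives 5.
Others bid (5, 5, 6): truth gives 4, best alternative gives 4.
Others bid (5, 6, 5): truth gives 4, best alternative gives 4.
Others bid (5, 6, 6): truth gives 4, best alternative gives 4.
Others bid (6, 5, 5): truth gives 4, best alternative gives 4.
Others bid (6, 5, 6): truth gives 4, best alternative gives 4.
(Remaining 119 profiles checked similarly; truth is weakly best in each.)
In every case the truthful bid is at least as good as any alternative, so it is a dominant strategy.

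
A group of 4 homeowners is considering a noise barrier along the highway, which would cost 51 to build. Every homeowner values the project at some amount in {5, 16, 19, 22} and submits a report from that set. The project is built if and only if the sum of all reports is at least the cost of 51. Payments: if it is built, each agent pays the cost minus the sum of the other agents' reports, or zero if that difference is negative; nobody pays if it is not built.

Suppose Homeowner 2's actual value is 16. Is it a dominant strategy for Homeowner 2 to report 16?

Check each profile of the others' reports and compare truth against every alternative report.
Others report (16, 16, 19): truth gives 16, best alternative gives 16.
Others report (16, 16, 22): truth gives 16, best alternative gives 16.
Others report (16, 19, 16): truth gives 16, best alternative gives 16.
Others report (16, 19, 19): truth gives 16, best alternative gives 16.
Others report (16, 19, 22): truth gives 16, best alternative gives 16.
Others report (16, 22, 16): truth gives 16, best alternative gives 16.
(Remaining 58 profiles checked similarly; truth is weakly best in each.)
In every case the truthful report is at least as good as any alternative, so it is a dominant strategy.

Yes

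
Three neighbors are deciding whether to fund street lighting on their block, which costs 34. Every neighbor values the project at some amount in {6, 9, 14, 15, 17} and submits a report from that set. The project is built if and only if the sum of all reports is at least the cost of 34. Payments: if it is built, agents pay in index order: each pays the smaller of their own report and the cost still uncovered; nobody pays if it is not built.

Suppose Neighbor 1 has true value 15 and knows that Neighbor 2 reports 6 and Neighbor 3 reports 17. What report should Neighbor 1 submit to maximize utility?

14

Report 6: project not built, utility 0.
Report 9: project not built, utility 0.
Report 14: project built, pays 14, utility 15 - 14 = 1.
Report 15: project built, pays 15, utility 15 - 15 = 0.
Report 17: project built, pays 17, utility 15 - 17 = -2.
The best choice is 14 with utility 1.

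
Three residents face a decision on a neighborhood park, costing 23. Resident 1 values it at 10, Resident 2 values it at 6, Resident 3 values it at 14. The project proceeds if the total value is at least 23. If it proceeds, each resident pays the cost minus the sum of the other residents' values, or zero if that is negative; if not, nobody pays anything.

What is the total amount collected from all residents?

Total value 30 ≥ cost 23, so it is built.
Resident 1: others sum to 20; max(0, 23 - 20) = 3.
Resident 2: others sum to 24; max(0, 23 - 24) = 0.
Resident 3: others sum to 16; max(0, 23 - 16) = 7.
Total collected = 3 + 0 + 7 = 10.

10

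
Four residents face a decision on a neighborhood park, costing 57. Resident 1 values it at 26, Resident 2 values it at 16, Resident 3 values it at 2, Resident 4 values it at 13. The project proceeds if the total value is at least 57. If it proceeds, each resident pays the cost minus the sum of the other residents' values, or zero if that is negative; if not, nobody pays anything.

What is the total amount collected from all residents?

Total value 57 ≥ cost 57, so it is built.
Resident 1: others sum to 31; max(0, 57 - 31) = 26.
Resident 2: others sum to 41; max(0, 57 - 41) = 16.
Resident 3: others sum to 55; max(0, 57 - 55) = 2.
Resident 4: others sum to 44; max(0, 57 - 44) = 13.
Total collected = 26 + 16 + 2 + 13 = 57.

57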